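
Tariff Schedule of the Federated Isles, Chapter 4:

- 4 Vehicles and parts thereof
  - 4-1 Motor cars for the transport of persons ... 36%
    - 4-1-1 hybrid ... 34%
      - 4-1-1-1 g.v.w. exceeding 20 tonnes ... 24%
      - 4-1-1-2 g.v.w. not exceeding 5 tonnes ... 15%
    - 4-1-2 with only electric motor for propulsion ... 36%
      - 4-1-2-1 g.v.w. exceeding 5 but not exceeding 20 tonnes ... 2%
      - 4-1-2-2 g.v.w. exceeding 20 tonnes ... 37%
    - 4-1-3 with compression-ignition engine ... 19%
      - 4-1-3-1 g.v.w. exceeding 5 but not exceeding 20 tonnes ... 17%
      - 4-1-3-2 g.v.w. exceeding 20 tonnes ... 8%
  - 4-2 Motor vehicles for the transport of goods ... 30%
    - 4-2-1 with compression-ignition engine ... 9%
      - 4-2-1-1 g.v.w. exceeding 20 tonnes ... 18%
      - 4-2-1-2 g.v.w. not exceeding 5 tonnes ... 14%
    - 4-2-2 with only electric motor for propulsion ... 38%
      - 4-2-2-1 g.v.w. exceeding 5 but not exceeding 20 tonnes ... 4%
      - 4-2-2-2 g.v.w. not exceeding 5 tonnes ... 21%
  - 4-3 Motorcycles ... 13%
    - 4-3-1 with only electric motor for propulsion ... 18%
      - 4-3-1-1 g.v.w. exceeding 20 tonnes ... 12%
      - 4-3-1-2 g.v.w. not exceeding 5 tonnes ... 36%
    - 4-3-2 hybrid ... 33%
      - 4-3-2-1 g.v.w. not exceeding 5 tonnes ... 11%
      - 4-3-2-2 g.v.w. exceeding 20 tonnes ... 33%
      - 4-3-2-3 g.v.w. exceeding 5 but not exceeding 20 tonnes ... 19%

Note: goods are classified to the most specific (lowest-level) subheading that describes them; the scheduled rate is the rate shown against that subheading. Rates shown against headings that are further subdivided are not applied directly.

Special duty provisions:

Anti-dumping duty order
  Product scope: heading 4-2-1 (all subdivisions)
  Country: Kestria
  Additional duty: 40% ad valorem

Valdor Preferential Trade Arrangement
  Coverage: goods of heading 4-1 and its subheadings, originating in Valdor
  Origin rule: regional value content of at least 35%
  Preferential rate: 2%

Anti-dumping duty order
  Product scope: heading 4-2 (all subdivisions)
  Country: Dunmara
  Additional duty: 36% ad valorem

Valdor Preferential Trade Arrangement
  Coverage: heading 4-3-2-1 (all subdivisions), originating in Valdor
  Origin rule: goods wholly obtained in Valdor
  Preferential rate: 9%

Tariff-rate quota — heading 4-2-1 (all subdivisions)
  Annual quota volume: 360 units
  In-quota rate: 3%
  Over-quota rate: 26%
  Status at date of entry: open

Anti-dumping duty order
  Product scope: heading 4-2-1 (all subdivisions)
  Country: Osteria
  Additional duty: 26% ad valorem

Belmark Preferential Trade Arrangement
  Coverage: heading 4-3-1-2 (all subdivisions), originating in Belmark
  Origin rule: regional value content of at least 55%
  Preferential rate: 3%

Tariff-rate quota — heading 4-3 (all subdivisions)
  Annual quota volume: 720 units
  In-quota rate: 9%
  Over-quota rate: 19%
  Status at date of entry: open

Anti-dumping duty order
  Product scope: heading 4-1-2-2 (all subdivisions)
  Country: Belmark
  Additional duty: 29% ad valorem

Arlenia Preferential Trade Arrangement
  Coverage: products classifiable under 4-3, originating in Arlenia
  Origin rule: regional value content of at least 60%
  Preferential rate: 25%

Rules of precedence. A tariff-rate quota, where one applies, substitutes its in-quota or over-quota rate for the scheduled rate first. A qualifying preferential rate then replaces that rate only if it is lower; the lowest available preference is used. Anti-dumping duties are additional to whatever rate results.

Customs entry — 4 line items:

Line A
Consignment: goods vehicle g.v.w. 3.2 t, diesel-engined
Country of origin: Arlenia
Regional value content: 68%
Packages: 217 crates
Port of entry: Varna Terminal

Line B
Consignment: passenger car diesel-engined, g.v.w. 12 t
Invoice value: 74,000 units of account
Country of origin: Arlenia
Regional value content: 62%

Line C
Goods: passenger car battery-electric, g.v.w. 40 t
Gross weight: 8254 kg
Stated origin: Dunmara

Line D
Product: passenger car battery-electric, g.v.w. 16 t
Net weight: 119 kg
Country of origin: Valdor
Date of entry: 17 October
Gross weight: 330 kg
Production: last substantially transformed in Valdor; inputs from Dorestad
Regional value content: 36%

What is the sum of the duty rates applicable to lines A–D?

Line A: goods vehicle → 4-2; diesel-engined → 4-2-1; g.v.w. 3.2 t → 4-2-1-2. Scheduled 14%. quota on 4-2-1 open → in-quota 3%; Arlenia agreement on 4-3: 4-2-1-2 not covered. → 3%.
Line B: passenger car → 4-1; diesel-engined → 4-1-3; g.v.w. 12 t → 4-1-3-1. Scheduled 17%. Arlenia agreement on 4-3: 4-1-3-1 not covered. → 17%.
Line C: passenger car → 4-1; battery-electric → 4-1-2; g.v.w. 40 t → 4-1-2-2. Scheduled 37%. No special measure applies. → 37%.
Line D: passenger car → 4-1; battery-electric → 4-1-2; g.v.w. 16 t → 4-1-2-1. Scheduled 2%. Valdor agreement on 4-1: RVC ≥ 35% → 2% available; Valdor agreement on 4-3-2-1: 4-1-2-1 not covered; preference 2% not lower than 2% → no reduction. → 2%.
Sum: 3% + 17% + 37% + 2% = 59%.

59%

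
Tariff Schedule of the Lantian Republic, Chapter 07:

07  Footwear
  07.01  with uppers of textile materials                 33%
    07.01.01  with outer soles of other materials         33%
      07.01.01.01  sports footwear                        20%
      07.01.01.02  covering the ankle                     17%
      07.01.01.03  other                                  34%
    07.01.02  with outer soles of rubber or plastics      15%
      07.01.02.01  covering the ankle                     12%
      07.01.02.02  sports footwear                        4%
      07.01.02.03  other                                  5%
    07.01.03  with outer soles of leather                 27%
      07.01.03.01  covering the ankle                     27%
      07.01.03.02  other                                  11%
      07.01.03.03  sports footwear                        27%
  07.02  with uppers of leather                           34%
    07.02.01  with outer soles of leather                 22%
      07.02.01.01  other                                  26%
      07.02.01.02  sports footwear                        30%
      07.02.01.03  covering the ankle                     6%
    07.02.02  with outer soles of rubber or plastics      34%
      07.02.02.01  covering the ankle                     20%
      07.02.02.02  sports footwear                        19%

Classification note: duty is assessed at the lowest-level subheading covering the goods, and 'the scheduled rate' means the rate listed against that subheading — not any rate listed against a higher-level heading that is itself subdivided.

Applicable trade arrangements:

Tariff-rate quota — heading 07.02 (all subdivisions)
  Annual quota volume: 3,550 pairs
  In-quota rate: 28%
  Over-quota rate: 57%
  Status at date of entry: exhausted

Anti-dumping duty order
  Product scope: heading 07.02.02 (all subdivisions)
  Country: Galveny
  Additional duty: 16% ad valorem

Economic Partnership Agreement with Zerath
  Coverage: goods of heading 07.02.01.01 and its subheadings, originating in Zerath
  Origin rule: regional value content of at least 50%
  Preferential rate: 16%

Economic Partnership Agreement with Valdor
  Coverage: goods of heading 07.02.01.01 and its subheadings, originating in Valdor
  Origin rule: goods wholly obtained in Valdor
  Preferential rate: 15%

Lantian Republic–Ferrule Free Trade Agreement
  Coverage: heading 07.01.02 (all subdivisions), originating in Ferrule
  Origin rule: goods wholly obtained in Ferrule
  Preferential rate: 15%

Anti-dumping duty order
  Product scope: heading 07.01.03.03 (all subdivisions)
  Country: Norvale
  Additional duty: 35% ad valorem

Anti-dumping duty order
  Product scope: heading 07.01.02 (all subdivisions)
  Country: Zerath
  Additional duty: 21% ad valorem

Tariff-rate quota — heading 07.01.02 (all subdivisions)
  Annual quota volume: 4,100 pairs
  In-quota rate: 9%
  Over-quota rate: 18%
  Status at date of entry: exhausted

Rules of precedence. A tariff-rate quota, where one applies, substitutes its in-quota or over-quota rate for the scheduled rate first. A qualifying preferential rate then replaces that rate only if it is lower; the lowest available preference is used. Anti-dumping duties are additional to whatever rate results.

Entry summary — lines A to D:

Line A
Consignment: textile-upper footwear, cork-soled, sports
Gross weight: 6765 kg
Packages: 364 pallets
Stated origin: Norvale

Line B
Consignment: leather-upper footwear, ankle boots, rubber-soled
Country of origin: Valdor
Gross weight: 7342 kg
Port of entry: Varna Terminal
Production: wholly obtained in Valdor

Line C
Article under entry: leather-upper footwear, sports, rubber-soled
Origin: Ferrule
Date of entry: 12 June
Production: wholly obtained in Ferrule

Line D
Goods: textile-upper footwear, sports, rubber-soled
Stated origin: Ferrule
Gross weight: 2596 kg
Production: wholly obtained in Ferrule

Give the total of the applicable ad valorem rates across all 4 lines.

149%

Line A: textile-upper → 07.01; cork-soled → 07.01.01; sports → 07.01.01.01. Scheduled 20%. No special measure applies. → 20%.
Line B: leather-upper → 07.02; rubber-soled → 07.02.02; ankle boots → 07.02.02.01. Scheduled 20%. quota on 07.02 exhausted → over-quota 57%; Valdor agreement on 07.02.01.01: 07.02.02.01 not covered. → 57%.
Line C: leather-upper → 07.02; rubber-soled → 07.02.02; sports → 07.02.02.02. Scheduled 19%. quota on 07.02 exhausted → over-quota 57%; Ferrule agreement on 07.01.02: 07.02.02.02 not covered. → 57%.
Line D: textile-upper → 07.01; rubber-soled → 07.01.02; sports → 07.01.02.02. Scheduled 4%. quota on 07.01.02 exhausted → over-quota 18%; Ferrule agreement on 07.01.02: wholly obtained → 15% available; preferential 15%. → 15%.
Sum: 20% + 57% + 57% + 15% = 149%.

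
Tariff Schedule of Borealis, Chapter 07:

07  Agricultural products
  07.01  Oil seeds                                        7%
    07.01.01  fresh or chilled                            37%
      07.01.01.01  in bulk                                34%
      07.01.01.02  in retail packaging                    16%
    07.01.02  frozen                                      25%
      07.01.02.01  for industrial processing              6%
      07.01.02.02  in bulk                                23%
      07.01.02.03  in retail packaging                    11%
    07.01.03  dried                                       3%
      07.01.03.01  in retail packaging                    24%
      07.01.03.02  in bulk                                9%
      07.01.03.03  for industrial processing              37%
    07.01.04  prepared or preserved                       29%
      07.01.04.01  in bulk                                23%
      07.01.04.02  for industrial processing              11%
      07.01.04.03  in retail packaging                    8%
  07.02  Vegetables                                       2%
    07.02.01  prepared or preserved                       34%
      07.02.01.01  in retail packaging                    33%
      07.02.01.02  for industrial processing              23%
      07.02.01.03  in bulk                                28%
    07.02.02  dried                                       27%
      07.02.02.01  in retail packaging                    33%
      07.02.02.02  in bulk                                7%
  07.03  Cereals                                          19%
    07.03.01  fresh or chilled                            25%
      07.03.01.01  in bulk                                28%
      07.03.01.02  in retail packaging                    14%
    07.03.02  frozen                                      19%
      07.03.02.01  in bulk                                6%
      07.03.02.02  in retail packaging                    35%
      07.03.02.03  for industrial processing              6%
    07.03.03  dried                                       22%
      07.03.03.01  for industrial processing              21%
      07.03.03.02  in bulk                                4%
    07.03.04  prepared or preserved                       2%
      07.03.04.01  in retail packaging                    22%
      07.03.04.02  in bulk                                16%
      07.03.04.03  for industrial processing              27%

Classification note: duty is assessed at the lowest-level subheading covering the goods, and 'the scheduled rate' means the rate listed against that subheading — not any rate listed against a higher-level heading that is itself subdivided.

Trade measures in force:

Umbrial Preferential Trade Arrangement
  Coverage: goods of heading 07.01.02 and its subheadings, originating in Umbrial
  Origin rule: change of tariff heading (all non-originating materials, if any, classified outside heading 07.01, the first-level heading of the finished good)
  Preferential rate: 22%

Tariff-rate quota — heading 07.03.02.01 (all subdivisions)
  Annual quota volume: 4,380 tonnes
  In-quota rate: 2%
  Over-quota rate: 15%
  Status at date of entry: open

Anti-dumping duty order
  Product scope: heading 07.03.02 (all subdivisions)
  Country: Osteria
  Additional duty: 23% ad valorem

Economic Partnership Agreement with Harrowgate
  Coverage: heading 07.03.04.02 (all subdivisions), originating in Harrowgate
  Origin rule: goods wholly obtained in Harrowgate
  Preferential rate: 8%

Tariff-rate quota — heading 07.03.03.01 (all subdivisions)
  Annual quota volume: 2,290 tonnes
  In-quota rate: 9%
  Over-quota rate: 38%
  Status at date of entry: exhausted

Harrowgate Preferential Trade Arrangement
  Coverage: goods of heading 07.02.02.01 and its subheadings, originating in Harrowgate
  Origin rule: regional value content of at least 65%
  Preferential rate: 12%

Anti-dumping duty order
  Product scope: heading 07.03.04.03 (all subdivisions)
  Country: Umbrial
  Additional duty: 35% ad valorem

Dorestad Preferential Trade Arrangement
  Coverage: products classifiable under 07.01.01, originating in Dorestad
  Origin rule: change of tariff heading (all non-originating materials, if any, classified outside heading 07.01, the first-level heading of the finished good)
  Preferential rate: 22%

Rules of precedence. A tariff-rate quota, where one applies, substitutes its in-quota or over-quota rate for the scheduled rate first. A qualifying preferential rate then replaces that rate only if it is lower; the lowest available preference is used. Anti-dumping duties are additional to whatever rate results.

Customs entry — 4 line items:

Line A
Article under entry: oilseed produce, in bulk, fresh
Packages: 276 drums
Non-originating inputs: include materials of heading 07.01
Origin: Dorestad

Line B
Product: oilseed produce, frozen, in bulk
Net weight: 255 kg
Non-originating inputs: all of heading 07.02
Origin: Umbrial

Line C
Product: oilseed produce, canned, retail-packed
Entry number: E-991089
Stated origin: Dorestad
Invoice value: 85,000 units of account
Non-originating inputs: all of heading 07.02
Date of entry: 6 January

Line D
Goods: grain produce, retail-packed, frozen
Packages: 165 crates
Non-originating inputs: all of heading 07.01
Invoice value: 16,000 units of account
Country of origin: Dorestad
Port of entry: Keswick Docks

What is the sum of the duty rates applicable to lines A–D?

99%

Line A: oilseed → 07.01; fresh → 07.01.01; in bulk → 07.01.01.01. Scheduled 34%. Dorestad agreement on 07.01.01: CTH not met. → 34%.
Line B: oilseed → 07.01; frozen → 07.01.02; in bulk → 07.01.02.02. Scheduled 23%. Umbrial agreement on 07.01.02: CTH met → 22% available; preferential 22%. → 22%.
Line C: oilseed → 07.01; canned → 07.01.04; retail-packed → 07.01.04.03. Scheduled 8%. Dorestad agreement on 07.01.01: 07.01.04.03 not covered. → 8%.
Line D: grain → 07.03; frozen → 07.03.02; retail-packed → 07.03.02.02. Scheduled 35%. Dorestad agreement on 07.01.01: 07.03.02.02 not covered. → 35%.
Sum: 34% + 22% + 8% + 35% = 99%.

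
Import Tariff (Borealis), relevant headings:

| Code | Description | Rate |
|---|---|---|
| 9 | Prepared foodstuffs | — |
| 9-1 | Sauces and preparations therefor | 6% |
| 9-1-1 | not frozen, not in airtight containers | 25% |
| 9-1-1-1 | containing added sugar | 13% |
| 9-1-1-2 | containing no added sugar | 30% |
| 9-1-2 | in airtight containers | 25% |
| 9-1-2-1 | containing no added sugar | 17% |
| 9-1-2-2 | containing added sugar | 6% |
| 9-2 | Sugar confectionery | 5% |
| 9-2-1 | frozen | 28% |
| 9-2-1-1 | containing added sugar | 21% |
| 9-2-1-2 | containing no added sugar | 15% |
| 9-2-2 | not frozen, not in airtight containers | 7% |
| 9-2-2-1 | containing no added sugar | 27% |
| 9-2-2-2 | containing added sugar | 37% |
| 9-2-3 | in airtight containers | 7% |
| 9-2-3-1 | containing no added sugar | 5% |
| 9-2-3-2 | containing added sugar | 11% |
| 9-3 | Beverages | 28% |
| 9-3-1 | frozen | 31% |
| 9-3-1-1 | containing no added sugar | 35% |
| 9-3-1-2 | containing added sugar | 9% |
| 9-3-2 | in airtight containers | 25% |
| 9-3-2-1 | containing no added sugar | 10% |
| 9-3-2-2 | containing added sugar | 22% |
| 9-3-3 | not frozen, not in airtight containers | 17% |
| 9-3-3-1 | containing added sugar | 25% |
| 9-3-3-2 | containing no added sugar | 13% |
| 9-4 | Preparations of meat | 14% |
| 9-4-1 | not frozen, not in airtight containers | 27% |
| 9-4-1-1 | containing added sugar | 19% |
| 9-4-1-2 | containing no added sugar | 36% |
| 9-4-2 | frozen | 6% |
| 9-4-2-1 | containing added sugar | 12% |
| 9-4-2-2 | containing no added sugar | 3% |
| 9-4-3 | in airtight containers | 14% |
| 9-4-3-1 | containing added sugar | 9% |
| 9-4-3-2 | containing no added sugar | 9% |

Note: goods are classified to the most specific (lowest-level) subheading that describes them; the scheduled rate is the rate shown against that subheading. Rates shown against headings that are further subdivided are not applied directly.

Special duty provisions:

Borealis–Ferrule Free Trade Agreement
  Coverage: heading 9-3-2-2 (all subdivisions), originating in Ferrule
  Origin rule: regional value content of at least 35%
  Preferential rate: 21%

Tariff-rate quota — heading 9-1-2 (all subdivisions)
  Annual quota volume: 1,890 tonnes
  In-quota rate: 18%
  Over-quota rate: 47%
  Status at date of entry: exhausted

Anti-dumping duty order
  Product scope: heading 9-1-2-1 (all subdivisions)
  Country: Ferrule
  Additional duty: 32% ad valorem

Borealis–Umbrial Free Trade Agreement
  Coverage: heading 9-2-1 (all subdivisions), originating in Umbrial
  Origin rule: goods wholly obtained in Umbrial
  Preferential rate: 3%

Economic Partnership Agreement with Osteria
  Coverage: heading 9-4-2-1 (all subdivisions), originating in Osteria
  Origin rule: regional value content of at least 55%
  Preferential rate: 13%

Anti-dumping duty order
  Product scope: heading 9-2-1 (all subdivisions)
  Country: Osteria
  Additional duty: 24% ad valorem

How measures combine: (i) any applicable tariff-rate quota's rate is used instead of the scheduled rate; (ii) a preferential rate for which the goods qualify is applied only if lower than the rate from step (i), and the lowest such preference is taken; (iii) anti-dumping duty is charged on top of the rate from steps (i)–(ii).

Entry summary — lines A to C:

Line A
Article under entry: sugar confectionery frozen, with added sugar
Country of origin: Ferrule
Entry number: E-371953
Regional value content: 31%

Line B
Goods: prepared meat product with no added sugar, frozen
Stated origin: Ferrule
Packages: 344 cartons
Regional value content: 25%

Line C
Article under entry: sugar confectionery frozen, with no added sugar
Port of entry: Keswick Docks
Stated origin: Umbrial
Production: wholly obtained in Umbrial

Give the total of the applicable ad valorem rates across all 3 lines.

27%

Line A: sugar confectionery → 9-2; frozen → 9-2-1; with added sugar → 9-2-1-1. Scheduled 21%. Ferrule agreement on 9-3-2-2: 9-2-1-1 not covered. → 21%.
Line B: prepared meat product → 9-4; frozen → 9-4-2; with no added sugar → 9-4-2-2. Scheduled 3%. Ferrule agreement on 9-3-2-2: 9-4-2-2 not covered. → 3%.
Line C: sugar confectionery → 9-2; frozen → 9-2-1; with no added sugar → 9-2-1-2. Scheduled 15%. Umbrial agreement on 9-2-1: wholly obtained → 3% available; preferential 3%. → 3%.
Sum: 21% + 3% + 3% = 27%.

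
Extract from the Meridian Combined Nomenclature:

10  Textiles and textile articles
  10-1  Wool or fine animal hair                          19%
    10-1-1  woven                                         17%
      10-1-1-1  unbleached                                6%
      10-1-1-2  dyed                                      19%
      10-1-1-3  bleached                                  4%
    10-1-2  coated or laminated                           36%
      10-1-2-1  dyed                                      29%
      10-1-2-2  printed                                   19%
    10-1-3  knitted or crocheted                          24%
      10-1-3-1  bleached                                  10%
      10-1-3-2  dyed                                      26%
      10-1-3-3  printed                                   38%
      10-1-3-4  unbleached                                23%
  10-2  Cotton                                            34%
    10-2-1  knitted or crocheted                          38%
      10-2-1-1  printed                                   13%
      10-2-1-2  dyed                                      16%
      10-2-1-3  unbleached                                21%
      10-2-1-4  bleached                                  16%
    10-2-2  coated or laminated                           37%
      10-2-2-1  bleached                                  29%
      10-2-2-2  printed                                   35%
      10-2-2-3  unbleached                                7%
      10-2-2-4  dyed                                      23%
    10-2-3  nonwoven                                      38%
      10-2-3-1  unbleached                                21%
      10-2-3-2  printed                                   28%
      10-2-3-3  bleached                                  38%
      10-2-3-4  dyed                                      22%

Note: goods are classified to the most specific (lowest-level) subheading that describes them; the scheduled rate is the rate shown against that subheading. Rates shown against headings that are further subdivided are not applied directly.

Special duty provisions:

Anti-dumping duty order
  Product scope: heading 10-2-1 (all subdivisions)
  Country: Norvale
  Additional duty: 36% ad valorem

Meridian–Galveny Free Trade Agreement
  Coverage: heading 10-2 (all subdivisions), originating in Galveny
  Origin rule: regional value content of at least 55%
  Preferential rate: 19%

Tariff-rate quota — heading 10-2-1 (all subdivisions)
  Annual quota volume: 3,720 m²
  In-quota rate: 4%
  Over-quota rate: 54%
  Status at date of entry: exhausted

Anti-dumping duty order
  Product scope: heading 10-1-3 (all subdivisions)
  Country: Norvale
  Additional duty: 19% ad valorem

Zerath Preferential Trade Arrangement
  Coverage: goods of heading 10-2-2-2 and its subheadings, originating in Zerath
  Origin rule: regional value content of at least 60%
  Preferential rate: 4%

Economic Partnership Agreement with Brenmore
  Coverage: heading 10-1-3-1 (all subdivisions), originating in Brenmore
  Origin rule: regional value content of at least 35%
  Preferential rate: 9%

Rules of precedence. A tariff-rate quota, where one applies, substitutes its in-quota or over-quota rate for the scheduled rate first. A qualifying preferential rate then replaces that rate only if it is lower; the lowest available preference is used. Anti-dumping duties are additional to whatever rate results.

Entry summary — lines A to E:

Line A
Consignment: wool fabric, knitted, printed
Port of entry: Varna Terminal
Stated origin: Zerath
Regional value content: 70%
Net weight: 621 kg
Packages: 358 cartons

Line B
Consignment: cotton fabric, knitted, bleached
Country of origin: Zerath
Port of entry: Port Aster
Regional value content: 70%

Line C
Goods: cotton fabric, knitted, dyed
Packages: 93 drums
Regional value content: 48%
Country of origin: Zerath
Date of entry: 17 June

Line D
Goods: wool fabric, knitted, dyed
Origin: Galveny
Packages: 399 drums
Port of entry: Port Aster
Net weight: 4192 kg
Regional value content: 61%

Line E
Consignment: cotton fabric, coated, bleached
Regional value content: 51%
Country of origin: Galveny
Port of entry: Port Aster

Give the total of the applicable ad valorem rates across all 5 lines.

Line A: wool → 10-1; knitted → 10-1-3; printed → 10-1-3-3. Scheduled 38%. Zerath agreement on 10-2-2-2: 10-1-3-3 not covered. → 38%.
Line B: cotton → 10-2; knitted → 10-2-1; bleached → 10-2-1-4. Scheduled 16%. quota on 10-2-1 exhausted → over-quota 54%; Zerath agreement on 10-2-2-2: 10-2-1-4 not covered. → 54%.
Line C: cotton → 10-2; knitted → 10-2-1; dyed → 10-2-1-2. Scheduled 16%. quota on 10-2-1 exhausted → over-quota 54%; Zerath agreement on 10-2-2-2: 10-2-1-2 not covered. → 54%.
Line D: wool → 10-1; knitted → 10-1-3; dyed → 10-1-3-2. Scheduled 26%. Galveny agreement on 10-2: 10-1-3-2 not covered. → 26%.
Line E: cotton → 10-2; coated → 10-2-2; bleached → 10-2-2-1. Scheduled 29%. Galveny agreement on 10-2: RVC < 55%. → 29%.
Sum: 38% + 54% + 54% + 26% + 29% = 201%.

201%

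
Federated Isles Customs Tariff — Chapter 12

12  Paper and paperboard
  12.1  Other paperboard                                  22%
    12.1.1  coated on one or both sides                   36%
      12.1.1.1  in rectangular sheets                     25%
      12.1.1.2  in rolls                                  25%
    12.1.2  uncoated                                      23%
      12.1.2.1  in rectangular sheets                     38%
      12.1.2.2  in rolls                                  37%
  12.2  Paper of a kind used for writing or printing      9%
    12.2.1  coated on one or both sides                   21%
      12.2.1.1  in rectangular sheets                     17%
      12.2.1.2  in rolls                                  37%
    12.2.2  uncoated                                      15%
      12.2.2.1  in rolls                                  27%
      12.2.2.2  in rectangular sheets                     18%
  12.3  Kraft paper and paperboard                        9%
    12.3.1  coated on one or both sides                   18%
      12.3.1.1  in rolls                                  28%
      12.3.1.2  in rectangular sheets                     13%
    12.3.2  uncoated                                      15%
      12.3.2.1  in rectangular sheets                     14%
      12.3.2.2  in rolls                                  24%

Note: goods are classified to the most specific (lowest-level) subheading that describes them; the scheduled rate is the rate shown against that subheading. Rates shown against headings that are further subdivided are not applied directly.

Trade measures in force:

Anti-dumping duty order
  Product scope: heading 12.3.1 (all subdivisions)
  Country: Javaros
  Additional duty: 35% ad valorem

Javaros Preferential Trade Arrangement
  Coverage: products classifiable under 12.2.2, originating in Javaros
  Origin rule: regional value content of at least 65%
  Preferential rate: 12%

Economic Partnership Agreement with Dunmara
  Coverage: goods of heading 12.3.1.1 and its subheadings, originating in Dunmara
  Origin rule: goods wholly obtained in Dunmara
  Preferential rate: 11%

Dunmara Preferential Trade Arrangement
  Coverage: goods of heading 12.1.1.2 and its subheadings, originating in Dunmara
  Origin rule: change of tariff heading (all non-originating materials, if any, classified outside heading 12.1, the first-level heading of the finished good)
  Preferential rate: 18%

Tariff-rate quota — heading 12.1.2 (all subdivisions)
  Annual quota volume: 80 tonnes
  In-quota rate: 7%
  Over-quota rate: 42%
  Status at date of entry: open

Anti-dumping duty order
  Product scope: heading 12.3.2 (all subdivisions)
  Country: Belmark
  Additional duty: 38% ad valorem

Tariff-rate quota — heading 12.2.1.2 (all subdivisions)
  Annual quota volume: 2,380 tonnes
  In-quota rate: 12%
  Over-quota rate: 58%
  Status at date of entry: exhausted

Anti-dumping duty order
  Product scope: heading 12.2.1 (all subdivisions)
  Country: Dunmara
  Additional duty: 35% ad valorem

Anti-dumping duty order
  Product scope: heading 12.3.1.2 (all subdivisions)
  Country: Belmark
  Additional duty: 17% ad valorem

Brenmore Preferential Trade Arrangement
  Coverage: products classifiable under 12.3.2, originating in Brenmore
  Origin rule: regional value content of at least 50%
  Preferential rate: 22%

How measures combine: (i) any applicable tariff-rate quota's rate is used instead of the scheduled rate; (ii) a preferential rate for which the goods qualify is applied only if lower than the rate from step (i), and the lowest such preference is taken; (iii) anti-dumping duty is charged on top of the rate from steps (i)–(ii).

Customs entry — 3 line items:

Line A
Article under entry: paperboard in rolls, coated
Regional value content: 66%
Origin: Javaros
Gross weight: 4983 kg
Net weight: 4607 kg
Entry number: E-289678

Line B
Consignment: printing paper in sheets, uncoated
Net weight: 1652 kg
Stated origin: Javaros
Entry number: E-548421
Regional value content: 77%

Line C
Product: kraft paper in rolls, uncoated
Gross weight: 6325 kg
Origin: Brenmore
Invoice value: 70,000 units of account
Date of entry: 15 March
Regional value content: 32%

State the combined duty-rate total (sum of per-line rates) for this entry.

61%

Line A: paperboard → 12.1; coated → 12.1.1; in rolls → 12.1.1.2. Scheduled 25%. Javaros agreement on 12.2.2: 12.1.1.2 not covered. → 25%.
Line B: printing paper → 12.2; uncoated → 12.2.2; in sheets → 12.2.2.2. Scheduled 18%. Javaros agreement on 12.2.2: RVC ≥ 65% → 12% available; preferential 12%. → 12%.
Line C: kraft paper → 12.3; uncoated → 12.3.2; in rolls → 12.3.2.2. Scheduled 24%. Brenmore agreement on 12.3.2: RVC < 50%. → 24%.
Sum: 25% + 12% + 24% = 61%.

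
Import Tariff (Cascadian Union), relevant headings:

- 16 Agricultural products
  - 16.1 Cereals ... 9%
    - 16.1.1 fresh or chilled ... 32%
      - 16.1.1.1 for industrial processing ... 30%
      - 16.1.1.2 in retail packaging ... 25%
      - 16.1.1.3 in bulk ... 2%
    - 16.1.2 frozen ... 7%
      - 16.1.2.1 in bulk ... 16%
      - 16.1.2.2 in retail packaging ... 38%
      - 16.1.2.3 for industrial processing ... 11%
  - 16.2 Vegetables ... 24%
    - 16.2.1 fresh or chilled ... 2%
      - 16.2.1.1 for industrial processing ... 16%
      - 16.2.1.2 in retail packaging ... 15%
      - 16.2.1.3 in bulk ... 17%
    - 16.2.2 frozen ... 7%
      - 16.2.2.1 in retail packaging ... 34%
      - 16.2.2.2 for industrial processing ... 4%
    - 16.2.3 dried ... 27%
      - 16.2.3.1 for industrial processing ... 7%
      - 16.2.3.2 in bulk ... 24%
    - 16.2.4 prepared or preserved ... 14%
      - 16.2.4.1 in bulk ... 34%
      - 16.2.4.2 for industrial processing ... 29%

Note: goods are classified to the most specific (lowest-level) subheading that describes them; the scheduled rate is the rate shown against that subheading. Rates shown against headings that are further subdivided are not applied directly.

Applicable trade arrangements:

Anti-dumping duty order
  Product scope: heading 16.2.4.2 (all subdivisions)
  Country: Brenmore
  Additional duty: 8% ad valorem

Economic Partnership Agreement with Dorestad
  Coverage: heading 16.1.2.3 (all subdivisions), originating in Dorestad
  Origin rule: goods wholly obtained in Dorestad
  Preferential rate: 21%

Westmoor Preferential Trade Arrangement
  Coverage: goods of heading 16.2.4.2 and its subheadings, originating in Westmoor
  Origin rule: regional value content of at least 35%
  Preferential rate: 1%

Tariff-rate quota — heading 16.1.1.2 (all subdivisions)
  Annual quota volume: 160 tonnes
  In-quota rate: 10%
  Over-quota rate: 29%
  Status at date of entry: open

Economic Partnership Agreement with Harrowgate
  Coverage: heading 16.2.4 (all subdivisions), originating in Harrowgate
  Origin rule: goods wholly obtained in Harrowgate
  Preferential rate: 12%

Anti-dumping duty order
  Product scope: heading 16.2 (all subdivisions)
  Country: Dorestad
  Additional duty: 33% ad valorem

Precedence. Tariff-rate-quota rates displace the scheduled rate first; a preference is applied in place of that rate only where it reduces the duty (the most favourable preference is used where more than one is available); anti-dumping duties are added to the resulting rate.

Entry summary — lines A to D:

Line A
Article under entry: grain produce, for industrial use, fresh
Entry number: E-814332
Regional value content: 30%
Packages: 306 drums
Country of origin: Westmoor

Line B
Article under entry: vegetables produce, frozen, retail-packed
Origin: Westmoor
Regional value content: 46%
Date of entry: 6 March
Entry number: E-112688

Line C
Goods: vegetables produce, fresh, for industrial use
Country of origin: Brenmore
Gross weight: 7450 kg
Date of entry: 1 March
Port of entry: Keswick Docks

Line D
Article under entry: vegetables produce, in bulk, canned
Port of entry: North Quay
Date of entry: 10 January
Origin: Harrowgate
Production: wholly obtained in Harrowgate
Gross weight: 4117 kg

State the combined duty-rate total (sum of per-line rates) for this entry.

Line A: grain → 16.1; fresh → 16.1.1; for industrial use → 16.1.1.1. Scheduled 30%. Westmoor agreement on 16.2.4.2: 16.1.1.1 not covered. → 30%.
Line B: vegetables → 16.2; frozen → 16.2.2; retail-packed → 16.2.2.1. Scheduled 34%. Westmoor agreement on 16.2.4.2: 16.2.2.1 not covered. → 34%.
Line C: vegetables → 16.2; fresh → 16.2.1; for industrial use → 16.2.1.1. Scheduled 16%. No special measure applies. → 16%.
Line D: vegetables → 16.2; canned → 16.2.4; in bulk → 16.2.4.1. Scheduled 34%. Harrowgate agreement on 16.2.4: wholly obtained → 12% available; preferential 12%. → 12%.
Sum: 30% + 34% + 16% + 12% = 92%.

92%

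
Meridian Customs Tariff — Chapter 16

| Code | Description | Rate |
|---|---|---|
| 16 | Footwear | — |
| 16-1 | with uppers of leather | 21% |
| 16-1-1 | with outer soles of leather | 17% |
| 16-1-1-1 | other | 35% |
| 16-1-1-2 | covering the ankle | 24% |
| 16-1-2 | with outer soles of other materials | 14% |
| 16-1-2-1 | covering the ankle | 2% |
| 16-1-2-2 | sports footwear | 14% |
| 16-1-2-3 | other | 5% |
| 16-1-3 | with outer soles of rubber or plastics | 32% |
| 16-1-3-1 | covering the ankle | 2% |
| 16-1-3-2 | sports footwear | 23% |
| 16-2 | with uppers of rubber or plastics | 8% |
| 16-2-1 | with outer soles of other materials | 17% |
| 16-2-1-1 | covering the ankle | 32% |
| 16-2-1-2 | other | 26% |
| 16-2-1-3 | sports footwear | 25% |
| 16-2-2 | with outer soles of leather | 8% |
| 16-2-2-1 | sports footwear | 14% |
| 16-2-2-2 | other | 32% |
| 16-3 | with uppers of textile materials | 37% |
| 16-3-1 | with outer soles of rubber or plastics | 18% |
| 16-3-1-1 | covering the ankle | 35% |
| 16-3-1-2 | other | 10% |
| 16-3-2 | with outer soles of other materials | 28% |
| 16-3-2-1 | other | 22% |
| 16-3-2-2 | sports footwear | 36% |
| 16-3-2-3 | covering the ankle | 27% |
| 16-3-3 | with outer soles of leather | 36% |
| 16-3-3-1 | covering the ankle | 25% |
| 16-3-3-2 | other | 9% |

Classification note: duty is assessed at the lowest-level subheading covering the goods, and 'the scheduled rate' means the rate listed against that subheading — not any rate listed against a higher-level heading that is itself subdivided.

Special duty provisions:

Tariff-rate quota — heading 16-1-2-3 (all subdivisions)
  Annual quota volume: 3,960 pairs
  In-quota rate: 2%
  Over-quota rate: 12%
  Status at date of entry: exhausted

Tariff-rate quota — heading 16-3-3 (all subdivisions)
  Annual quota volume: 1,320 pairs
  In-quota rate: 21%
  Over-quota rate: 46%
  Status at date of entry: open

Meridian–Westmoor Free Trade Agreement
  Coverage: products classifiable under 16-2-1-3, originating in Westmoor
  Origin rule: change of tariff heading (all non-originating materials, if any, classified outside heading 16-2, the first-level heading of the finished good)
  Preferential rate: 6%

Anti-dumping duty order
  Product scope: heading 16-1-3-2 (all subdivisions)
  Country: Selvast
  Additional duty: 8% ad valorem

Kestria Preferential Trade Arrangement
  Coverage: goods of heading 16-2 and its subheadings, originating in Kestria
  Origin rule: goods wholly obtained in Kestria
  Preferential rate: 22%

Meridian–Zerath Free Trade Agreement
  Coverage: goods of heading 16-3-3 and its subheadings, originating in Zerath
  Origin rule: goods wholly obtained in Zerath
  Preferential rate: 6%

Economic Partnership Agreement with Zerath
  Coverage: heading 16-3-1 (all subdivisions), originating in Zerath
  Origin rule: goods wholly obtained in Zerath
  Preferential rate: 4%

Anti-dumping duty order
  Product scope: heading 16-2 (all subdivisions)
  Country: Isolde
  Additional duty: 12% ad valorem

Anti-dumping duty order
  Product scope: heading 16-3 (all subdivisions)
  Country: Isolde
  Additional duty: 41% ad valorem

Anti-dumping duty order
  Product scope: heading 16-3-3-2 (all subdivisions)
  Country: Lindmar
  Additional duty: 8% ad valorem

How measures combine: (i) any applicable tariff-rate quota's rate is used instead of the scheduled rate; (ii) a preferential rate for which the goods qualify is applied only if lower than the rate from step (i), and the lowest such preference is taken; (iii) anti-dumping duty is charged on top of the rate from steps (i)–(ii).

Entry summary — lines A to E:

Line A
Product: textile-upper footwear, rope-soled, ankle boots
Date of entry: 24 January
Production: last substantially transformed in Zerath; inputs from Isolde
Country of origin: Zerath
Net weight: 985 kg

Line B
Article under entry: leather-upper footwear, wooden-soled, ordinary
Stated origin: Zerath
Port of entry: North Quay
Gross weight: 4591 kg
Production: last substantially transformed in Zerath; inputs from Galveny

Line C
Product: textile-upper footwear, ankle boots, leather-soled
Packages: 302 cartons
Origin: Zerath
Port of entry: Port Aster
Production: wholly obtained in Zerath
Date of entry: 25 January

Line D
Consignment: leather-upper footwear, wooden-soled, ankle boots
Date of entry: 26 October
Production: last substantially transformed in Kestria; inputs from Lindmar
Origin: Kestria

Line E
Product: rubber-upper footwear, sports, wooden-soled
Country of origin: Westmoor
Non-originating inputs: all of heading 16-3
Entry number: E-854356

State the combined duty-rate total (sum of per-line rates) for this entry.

53%

Line A: textile-upper → 16-3; rope-soled → 16-3-2; ankle boots → 16-3-2-3. Scheduled 27%. Zerath agreement on 16-3-3: 16-3-2-3 not covered; Zerath agreement on 16-3-1: 16-3-2-3 not covered. → 27%.
Line B: leather-upper → 16-1; wooden-soled → 16-1-2; ordinary → 16-1-2-3. Scheduled 5%. quota on 16-1-2-3 exhausted → over-quota 12%; Zerath agreement on 16-3-3: 16-1-2-3 not covered; Zerath agreement on 16-3-1: 16-1-2-3 not covered. → 12%.
Line C: textile-upper → 16-3; leather-soled → 16-3-3; ankle boots → 16-3-3-1. Scheduled 25%. quota on 16-3-3 open → in-quota 21%; Zerath agreement on 16-3-3: wholly obtained → 6% available; Zerath agreement on 16-3-1: 16-3-3-1 not covered; preferential 6%. → 6%.
Line D: leather-upper → 16-1; wooden-soled → 16-1-2; ankle boots → 16-1-2-1. Scheduled 2%. Kestria agreement on 16-2: 16-1-2-1 not covered. → 2%.
Line E: rubber-upper → 16-2; wooden-soled → 16-2-1; sports → 16-2-1-3. Scheduled 25%. Westmoor agreement on 16-2-1-3: CTH met → 6% available; preferential 6%. → 6%.
Sum: 27% + 12% + 6% + 2% + 6% = 53%.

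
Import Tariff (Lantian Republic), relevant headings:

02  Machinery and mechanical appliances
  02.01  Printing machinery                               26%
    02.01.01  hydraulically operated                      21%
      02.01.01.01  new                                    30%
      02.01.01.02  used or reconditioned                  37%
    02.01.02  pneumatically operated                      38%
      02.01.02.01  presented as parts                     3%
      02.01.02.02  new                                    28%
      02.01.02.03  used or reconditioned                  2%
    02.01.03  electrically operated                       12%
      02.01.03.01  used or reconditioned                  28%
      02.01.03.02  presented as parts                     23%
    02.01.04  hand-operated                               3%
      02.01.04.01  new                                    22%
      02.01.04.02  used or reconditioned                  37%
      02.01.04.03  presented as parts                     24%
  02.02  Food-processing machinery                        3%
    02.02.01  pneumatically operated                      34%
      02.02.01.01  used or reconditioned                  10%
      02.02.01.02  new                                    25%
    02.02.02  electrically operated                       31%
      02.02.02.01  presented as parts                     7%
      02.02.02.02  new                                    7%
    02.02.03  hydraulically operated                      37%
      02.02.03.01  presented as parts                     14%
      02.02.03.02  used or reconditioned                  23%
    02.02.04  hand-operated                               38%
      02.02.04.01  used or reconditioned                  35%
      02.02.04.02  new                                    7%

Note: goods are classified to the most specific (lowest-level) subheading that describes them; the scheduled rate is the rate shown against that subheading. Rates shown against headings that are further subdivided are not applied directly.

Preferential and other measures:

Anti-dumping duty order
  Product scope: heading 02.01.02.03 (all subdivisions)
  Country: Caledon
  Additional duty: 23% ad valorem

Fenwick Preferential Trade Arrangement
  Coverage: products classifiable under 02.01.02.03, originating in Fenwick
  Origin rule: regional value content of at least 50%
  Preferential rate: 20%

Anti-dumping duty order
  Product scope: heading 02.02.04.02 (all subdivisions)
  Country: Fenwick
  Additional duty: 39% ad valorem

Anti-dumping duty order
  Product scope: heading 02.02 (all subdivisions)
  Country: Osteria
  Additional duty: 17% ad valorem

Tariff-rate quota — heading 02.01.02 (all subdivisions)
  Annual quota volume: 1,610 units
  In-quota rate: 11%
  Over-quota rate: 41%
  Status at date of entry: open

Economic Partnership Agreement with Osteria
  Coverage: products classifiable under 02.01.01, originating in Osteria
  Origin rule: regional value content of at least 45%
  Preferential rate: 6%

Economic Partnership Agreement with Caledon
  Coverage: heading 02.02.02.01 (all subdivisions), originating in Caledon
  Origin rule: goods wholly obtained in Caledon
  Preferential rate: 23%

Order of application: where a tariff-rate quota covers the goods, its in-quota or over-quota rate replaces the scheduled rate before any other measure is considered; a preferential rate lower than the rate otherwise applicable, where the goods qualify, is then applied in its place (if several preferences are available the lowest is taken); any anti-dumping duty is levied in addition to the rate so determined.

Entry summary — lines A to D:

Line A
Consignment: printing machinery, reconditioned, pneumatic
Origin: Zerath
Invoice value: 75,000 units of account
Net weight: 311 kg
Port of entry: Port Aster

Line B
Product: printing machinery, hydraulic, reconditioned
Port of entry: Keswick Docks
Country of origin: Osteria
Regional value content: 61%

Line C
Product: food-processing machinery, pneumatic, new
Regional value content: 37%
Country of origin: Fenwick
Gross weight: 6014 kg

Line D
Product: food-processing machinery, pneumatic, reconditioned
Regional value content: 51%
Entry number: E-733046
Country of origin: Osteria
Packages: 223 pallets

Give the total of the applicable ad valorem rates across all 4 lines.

Line A: printing → 02.01; pneumatic → 02.01.02; reconditioned → 02.01.02.03. Scheduled 2%. quota on 02.01.02 open → in-quota 11%. → 11%.
Line B: printing → 02.01; hydraulic → 02.01.01; reconditioned → 02.01.01.02. Scheduled 37%. Osteria agreement on 02.01.01: RVC ≥ 45% → 6% available; preferential 6%. → 6%.
Line C: food-processing → 02.02; pneumatic → 02.02.01; new → 02.02.01.02. Scheduled 25%. Fenwick agreement on 02.01.02.03: 02.02.01.02 not covered. → 25%.
Line D: food-processing → 02.02; pneumatic → 02.02.01; reconditioned → 02.02.01.01. Scheduled 10%. Osteria agreement on 02.01.01: 02.02.01.01 not covered; anti-dumping (Osteria, 02.02): +17%; total 10% + 17% = 27%. → 27%.
Sum: 11% + 6% + 25% + 27% = 69%.

69%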